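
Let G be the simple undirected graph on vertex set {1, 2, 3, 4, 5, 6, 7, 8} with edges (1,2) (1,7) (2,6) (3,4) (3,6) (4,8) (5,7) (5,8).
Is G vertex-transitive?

Yes

Every vertex has degree 2 and the graph is connected, so G is the 8-cycle C_8. The automorphisms of the 8-cycle are exactly the symmetries of a regular 8-gon: the dihedral group D_8, |D_8| = 16. This group acts transitively on the 8 vertices.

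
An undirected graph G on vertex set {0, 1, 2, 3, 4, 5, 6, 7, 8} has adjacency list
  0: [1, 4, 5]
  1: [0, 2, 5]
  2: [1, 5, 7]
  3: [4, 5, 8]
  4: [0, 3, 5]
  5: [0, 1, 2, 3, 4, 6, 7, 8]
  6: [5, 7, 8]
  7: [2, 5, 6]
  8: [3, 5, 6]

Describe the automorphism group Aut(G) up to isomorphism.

Vertex 5 is the unique vertex of degree 8; the remaining 8 vertices each have degree 3 and induce a cycle, so G is the wheel on 9 vertices with hub 5. With the hub fixed, the remaining symmetry is that of the rim cycle C_8, giving the dihedral group D_8.

D_8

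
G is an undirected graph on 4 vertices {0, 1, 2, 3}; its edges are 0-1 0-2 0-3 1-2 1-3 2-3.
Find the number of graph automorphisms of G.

Every vertex has degree 3, so G is the complete graph K_4. Every bijection on the vertex set is an automorphism of K_4; hence Aut(K_4) ≅ S_4, order 24.

24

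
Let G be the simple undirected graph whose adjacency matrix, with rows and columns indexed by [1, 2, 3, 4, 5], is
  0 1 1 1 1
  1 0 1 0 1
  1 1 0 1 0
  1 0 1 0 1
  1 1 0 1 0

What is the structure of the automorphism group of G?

the dihedral group of order 8

Vertex 1 is the unique vertex of degree 4; the remaining 4 vertices each have degree 3 and induce a cycle, so G is the wheel on 5 vertices with hub 1. Every automorphism fixes the hub and acts on the rim 4-cycle, so Aut(G) ≅ Aut(C_4) = D_4 of order 8.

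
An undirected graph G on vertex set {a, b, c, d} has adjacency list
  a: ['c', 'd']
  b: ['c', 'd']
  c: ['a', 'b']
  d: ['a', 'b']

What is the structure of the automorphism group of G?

G is 2-regular and bipartite with parts {c, d} and {a, b} (each part is independent and every cross-pair is an edge), so G = K_{2,2}. Aut(K_{2,2}) is the wreath product S_2 ≀ Z_2: permute within each part, then optionally swap the parts; |Aut| = 2·(2!)² = 8.

(S_2 × S_2) ⋊ Z_2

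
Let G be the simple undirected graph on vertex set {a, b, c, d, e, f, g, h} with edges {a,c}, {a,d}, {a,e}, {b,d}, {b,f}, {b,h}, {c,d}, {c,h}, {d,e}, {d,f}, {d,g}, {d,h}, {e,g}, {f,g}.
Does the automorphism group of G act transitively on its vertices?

Vertex d is the only vertex of degree 7, so every automorphism fixes it; G is not vertex-transitive.

No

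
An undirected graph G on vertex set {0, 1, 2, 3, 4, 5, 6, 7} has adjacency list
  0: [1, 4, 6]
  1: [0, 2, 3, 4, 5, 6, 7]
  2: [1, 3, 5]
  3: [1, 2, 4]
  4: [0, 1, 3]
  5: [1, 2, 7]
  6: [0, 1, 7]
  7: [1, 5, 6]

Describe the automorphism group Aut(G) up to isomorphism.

D_7

Vertex 1 is the unique vertex of degree 7; the remaining 7 vertices each have degree 3 and induce a cycle, so G is the wheel on 8 vertices with hub 1. With the hub fixed, the remaining symmetry is that of the rim cycle C_7, giving the dihedral group D_7.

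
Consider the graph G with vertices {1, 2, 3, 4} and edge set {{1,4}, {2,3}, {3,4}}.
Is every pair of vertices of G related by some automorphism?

Automorphisms preserve degree, but G has vertices of degree 1 and vertices of degree 2; no automorphism maps one to the other, so G is not vertex-transitive.

No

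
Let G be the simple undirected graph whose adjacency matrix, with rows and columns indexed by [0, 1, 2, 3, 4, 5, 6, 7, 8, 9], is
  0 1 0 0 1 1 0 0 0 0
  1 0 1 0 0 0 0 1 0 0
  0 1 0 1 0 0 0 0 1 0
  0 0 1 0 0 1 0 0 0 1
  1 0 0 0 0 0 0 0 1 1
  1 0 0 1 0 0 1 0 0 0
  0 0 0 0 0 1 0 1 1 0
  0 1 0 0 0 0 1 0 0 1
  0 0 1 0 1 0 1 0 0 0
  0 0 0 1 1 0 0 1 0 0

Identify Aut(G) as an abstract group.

G is 3-regular on 10 vertices with no triangles and no 4-cycles (girth 5): this is the Petersen graph. It is a classical fact that the Petersen graph has automorphism group S_5 (order 120), arising from its description as the Kneser graph K(5,2).

S_5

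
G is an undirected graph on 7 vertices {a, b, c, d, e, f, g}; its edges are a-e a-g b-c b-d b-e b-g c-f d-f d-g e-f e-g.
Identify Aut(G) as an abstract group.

1

The degree sequence is [2, 4, 2, 3, 4, 3, 4]. Checking the degree-preserving permutations of the vertex set shows that none except the identity preserves every edge, so Aut(G) is trivial.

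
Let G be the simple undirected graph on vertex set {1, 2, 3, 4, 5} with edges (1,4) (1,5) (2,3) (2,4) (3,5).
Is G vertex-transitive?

G is 2-regular and connected on 5 vertices, i.e. the cycle C_5. The automorphisms of the 5-cycle are exactly the symmetries of a regular 5-gon: the dihedral group D_5, |D_5| = 10. Under this action every vertex can be carried to every other, so G is vertex-transitive.

Yes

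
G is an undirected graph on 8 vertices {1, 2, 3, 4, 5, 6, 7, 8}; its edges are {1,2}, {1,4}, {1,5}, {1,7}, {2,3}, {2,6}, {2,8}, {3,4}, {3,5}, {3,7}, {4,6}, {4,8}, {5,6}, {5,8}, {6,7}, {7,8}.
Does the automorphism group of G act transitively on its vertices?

G is 4-regular and bipartite with parts {2, 4, 5, 7} and {1, 3, 6, 8} (each part is independent and every cross-pair is an edge), so G = K_{4,4}. Aut(K_{4,4}) is the wreath product S_4 ≀ Z_2: permute within each part, then optionally swap the parts; |Aut| = 2·(4!)² = 1152. Under this action every vertex can be carried to every other, so G is vertex-transitive.

Yes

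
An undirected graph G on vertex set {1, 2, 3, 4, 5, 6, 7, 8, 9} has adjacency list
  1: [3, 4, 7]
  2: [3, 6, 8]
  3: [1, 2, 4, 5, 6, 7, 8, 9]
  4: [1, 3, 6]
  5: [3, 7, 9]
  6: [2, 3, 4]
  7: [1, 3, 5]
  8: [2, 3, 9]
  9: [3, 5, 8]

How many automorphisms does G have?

16

Vertex 3 is the unique vertex of degree 8; the remaining 8 vertices each have degree 3 and induce a cycle, so G is the wheel on 9 vertices with hub 3. Every automorphism fixes the hub and acts on the rim 8-cycle, so Aut(G) ≅ Aut(C_8) = D_8 of order 16.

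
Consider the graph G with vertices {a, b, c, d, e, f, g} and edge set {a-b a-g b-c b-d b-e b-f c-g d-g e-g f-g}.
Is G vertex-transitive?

Automorphisms preserve degree, but G has vertices of degree 2 and vertices of degree 5; no automorphism maps one to the other, so G is not vertex-transitive.

No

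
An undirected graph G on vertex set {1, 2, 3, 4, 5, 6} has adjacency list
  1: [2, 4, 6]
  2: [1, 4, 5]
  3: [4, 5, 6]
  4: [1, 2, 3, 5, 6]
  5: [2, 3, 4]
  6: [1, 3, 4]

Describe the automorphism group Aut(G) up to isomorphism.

the dihedral group of order 10

Vertex 4 is the unique vertex of degree 5; the remaining 5 vertices each have degree 3 and induce a cycle, so G is the wheel on 6 vertices with hub 4. With the hub fixed, the remaining symmetry is that of the rim cycle C_5, giving the dihedral group D_5.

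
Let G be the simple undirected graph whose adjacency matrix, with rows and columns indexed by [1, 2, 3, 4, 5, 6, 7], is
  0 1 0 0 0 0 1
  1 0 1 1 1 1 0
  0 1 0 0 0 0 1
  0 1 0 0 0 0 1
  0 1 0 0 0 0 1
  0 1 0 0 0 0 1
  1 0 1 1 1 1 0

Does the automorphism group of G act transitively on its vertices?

No

Automorphisms preserve degree, but G has vertices of degree 2 and vertices of degree 5; no automorphism maps one to the other, so G is not vertex-transitive.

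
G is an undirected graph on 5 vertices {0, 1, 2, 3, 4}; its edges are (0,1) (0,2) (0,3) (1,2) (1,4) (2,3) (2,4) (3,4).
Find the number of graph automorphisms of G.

8

Vertex 2 is the unique vertex of degree 4; the remaining 4 vertices each have degree 3 and induce a cycle, so G is the wheel on 5 vertices with hub 2. Every automorphism fixes the hub and acts on the rim 4-cycle, so Aut(G) ≅ Aut(C_4) = D_4 of order 8.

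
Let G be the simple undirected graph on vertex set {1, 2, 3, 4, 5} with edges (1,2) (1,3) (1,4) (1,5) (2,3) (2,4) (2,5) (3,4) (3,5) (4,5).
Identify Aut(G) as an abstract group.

All 5 vertices are pairwise adjacent: G = K_5. Every bijection on the vertex set is an automorphism of K_5; hence Aut(K_5) ≅ S_5, order 120.

the symmetric group on 5 letters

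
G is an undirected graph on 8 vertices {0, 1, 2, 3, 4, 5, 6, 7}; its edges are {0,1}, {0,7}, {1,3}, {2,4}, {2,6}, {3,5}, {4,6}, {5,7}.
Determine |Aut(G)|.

G has two connected components, {0, 1, 3, 5, 7} and {2, 4, 6}; each is 2-regular, so G = C_5 ⊔ C_3. The components are non-isomorphic (different sizes), so Aut(G) = Aut(C_5) × Aut(C_3) = D_5 × D_3 of order 10·6 = 60.

60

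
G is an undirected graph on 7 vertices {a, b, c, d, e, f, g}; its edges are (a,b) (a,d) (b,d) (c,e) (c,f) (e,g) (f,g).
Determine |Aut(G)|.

G has two connected components, {c, e, f, g} and {a, b, d}; each is 2-regular, so G = C_4 ⊔ C_3. The components are non-isomorphic (different sizes), so Aut(G) = Aut(C_4) × Aut(C_3) = D_4 × D_3 of order 8·6 = 48.

48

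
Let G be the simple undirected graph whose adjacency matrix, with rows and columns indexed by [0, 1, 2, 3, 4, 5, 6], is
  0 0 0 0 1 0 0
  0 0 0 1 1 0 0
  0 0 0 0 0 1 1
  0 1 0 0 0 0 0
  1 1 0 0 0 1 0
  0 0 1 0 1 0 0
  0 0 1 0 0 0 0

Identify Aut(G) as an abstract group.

The degree sequence is [1, 2, 2, 1, 3, 2, 1]. Checking the degree-preserving permutations of the vertex set shows that none except the identity preserves every edge, so Aut(G) is trivial.

1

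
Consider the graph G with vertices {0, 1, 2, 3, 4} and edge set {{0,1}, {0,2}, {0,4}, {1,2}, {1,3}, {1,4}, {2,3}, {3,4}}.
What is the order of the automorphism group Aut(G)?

8

Vertex 1 is the unique vertex of degree 4; the remaining 4 vertices each have degree 3 and induce a cycle, so G is the wheel on 5 vertices with hub 1. With the hub fixed, the remaining symmetry is that of the rim cycle C_4, giving the dihedral group D_4.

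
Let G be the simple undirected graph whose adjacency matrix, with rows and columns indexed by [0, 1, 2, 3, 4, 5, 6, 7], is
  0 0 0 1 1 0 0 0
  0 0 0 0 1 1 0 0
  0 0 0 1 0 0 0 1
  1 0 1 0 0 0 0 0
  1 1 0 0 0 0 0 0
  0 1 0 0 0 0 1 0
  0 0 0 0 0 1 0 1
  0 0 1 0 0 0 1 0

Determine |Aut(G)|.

G is 2-regular and connected on 8 vertices, i.e. the cycle C_8. C_8 has 8 rotations and 8 reflections, so Aut(C_8) ≅ D_8 of order 16.

16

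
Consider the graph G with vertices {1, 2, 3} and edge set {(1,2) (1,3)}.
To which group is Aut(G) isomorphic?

C_2

The degree sequence is [2, 1, 1]; the two degree-1 vertices 2 and 3 are the ends of a path, so G = P_3. A path has exactly one nontrivial symmetry — reversal — giving Aut(G) of order 2.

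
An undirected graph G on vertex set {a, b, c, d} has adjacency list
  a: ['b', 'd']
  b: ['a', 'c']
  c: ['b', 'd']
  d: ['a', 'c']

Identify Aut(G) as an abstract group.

the hyperoctahedral group B_2

G is 2-regular and bipartite on 2^2 = 4 vertices with girth 4; it is the hypercube graph Q_2. The symmetry group of the 2-cube is the hyperoctahedral group B_2 = Z_2 ≀ S_2, of order 2^2·2! = 8.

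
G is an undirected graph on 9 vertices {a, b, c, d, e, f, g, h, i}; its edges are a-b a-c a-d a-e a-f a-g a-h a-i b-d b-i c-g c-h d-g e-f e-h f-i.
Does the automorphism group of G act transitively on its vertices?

Vertex a is the only vertex of degree 8, so every automorphism fixes it; G is not vertex-transitive.

No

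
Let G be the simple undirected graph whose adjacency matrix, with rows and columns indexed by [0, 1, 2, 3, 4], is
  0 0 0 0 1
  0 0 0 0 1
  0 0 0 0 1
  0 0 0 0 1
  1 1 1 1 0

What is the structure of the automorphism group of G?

the symmetric group on 4 letters

Vertex 4 has degree 4 and every other vertex has degree 1, so G is the star K_{1,4} with centre 4. The 4 leaves are pairwise interchangeable while the centre is fixed, giving Aut(G) = S_4.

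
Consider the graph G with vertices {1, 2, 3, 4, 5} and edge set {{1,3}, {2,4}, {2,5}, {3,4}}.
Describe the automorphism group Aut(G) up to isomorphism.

Z_2

The degree sequence is [1, 2, 2, 2, 1]; the two degree-1 vertices 1 and 5 are the ends of a path, so G = P_5. The only nontrivial automorphism of a path is the end-to-end reflection, so Aut(G) ≅ Z_2.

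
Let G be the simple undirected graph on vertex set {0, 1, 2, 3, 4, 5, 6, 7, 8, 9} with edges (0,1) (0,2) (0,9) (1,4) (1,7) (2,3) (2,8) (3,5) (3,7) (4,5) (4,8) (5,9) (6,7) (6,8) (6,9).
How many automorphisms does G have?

G is 3-regular on 10 vertices with no triangles and no 4-cycles (girth 5): this is the Petersen graph. Viewing the Petersen graph as the Kneser graph K(5,2) — vertices are 2-subsets of {1,…,5}, edges join disjoint pairs — its automorphisms are exactly the permutations of the 5-element set, so Aut ≅ S_5 of order 120.

120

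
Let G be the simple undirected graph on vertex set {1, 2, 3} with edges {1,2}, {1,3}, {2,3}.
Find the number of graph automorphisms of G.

6

All 3 vertices are pairwise adjacent: G = K_3. Every bijection on the vertex set is an automorphism of K_3; hence Aut(K_3) ≅ S_3, order 6.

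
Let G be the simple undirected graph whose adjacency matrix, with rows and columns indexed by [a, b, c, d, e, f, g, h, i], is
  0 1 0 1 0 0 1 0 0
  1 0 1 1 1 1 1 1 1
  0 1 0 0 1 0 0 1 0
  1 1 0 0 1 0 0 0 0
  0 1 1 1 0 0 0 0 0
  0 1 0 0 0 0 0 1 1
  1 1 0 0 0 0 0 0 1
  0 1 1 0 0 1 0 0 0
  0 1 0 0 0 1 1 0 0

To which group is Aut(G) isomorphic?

Vertex b is the unique vertex of degree 8; the remaining 8 vertices each have degree 3 and induce a cycle, so G is the wheel on 9 vertices with hub b. Every automorphism fixes the hub and acts on the rim 8-cycle, so Aut(G) ≅ Aut(C_8) = D_8 of order 16.

the dihedral group of order 16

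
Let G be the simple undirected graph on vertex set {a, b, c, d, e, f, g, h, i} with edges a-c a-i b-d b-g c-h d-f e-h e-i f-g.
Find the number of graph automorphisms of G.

80

G has two connected components, {a, c, e, h, i} and {b, d, f, g}; each is 2-regular, so G = C_5 ⊔ C_4. The components are non-isomorphic (different sizes), so Aut(G) = Aut(C_5) × Aut(C_4) = D_5 × D_4 of order 10·8 = 80.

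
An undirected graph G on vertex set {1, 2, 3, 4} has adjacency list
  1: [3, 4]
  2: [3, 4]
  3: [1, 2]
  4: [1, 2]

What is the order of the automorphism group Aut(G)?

G is 2-regular and bipartite with parts {3, 4} and {1, 2} (each part is independent and every cross-pair is an edge), so G = K_{2,2}. Aut(K_{2,2}) is the wreath product S_2 ≀ Z_2: permute within each part, then optionally swap the parts; |Aut| = 2·(2!)² = 8.

8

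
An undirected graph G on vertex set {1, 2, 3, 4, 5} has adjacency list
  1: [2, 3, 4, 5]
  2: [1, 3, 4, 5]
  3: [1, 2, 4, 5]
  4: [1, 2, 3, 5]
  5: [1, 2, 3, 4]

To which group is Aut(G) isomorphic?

S_5

All 5 vertices are pairwise adjacent: G = K_5. Any permutation of the 5 vertices preserves K_5, so Aut(K_5) = S_5 of order 5! = 120.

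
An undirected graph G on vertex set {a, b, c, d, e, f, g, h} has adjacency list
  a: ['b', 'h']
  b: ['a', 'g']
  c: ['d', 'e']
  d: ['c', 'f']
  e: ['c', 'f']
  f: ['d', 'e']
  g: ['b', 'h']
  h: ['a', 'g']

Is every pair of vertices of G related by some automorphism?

Yes

G has two connected components, {a, b, g, h} and {c, d, e, f}; each is 2-regular, so G = C_4 ⊔ C_4. Aut of a disjoint union of two copies of C_4 is the wreath product D_4 ≀ Z_2, of order 2·8² = 128. This group acts transitively on the 8 vertices.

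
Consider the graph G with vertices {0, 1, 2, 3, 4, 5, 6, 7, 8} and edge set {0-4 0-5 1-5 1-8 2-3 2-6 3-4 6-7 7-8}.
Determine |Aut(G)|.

18

Every vertex has degree 2 and the graph is connected, so G is the 9-cycle C_9. The automorphisms of the 9-cycle are exactly the symmetries of a regular 9-gon: the dihedral group D_9, |D_9| = 18.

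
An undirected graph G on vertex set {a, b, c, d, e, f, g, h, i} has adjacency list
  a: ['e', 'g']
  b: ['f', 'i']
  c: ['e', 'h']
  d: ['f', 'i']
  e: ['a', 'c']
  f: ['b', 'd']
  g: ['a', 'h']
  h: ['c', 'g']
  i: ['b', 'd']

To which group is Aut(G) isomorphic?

G has two connected components, {a, c, e, g, h} and {b, d, f, i}; each is 2-regular, so G = C_5 ⊔ C_4. The components are non-isomorphic (different sizes), so Aut(G) = Aut(C_4) × Aut(C_5) = D_4 × D_5 of order 8·10 = 80.

D_4 × D_5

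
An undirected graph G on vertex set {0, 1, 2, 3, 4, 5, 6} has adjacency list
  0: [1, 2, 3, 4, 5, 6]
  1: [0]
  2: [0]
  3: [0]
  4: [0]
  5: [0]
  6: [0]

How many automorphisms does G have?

Vertex 0 has degree 6 and every other vertex has degree 1, so G is the star K_{1,6} with centre 0. The 6 leaves are pairwise interchangeable while the centre is fixed, giving Aut(G) = S_6.

720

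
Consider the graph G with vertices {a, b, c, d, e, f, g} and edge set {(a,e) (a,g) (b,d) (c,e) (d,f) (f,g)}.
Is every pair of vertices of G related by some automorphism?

Automorphisms preserve degree, but G has vertices of degree 1 and vertices of degree 2; no automorphism maps one to the other, so G is not vertex-transitive.

No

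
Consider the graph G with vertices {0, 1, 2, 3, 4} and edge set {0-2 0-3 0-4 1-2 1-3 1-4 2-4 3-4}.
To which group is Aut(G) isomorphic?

Vertex 4 is the unique vertex of degree 4; the remaining 4 vertices each have degree 3 and induce a cycle, so G is the wheel on 5 vertices with hub 4. With the hub fixed, the remaining symmetry is that of the rim cycle C_4, giving the dihedral group D_4.

D_4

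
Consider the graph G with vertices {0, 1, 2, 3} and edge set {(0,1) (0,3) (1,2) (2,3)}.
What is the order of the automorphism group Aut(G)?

G is 2-regular and connected on 4 vertices, i.e. the cycle C_4. C_4 has 4 rotations and 4 reflections, so Aut(C_4) ≅ D_4 of order 8.

8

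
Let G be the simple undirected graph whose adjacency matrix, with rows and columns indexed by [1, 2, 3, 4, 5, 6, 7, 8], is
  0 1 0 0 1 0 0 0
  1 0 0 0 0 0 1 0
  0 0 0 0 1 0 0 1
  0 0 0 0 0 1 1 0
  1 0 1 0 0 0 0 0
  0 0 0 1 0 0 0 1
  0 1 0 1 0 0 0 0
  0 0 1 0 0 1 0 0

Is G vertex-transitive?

Yes

G is 2-regular and connected on 8 vertices, i.e. the cycle C_8. C_8 has 8 rotations and 8 reflections, so Aut(C_8) ≅ D_8 of order 16. Under this action every vertex can be carried to every other, so G is vertex-transitive.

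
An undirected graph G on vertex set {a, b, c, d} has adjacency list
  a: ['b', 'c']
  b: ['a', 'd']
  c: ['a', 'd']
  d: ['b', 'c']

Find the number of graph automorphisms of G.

8

Every vertex has degree 2 and the graph is connected, so G is the 4-cycle C_4. The automorphisms of the 4-cycle are exactly the symmetries of a regular 4-gon: the dihedral group D_4, |D_4| = 8.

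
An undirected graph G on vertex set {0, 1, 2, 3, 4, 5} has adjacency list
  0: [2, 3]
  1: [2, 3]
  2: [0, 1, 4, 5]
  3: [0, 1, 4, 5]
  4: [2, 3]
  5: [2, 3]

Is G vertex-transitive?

No

Automorphisms preserve degree, but G has vertices of degree 2 and vertices of degree 4; no automorphism maps one to the other, so G is not vertex-transitive.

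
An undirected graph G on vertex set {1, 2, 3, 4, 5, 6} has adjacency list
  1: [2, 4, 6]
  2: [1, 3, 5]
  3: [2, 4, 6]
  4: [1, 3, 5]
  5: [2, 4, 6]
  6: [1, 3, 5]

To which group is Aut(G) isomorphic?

G is 3-regular and bipartite with parts {1, 3, 5} and {2, 4, 6} (each part is independent and every cross-pair is an edge), so G = K_{3,3}. Aut(K_{3,3}) is the wreath product S_3 ≀ Z_2: permute within each part, then optionally swap the parts; |Aut| = 2·(3!)² = 72.

(S_3 × S_3) ⋊ Z_2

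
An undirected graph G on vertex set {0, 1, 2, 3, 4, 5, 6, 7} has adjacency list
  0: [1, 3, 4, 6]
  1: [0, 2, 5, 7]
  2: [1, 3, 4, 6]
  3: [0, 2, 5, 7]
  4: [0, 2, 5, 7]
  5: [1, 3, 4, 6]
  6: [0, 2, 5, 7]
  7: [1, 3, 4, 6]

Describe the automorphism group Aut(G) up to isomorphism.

(S_4 × S_4) ⋊ Z_2

G is 4-regular and bipartite with parts {1, 3, 4, 6} and {0, 2, 5, 7} (each part is independent and every cross-pair is an edge), so G = K_{4,4}. Aut(K_{4,4}) is the wreath product S_4 ≀ Z_2: permute within each part, then optionally swap the parts; |Aut| = 2·(4!)² = 1152.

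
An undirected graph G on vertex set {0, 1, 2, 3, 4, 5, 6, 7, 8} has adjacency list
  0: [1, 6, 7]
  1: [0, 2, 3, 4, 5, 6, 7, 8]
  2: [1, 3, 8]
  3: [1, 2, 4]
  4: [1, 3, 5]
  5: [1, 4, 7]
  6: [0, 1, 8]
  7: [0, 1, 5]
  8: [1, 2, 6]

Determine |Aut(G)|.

16

Vertex 1 is the unique vertex of degree 8; the remaining 8 vertices each have degree 3 and induce a cycle, so G is the wheel on 9 vertices with hub 1. Every automorphism fixes the hub and acts on the rim 8-cycle, so Aut(G) ≅ Aut(C_8) = D_8 of order 16.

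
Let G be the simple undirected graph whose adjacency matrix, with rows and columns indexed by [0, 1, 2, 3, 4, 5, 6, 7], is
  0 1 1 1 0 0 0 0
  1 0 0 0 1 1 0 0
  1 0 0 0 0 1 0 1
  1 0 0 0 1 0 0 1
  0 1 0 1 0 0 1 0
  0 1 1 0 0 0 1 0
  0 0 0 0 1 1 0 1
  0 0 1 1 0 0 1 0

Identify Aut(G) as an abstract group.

G is 3-regular and bipartite on 2^3 = 8 vertices with girth 4; it is the hypercube graph Q_3. Aut(Q_3) consists of the signed permutations of the 3 coordinate axes: 3! permutations times 2^3 sign flips, so |Aut| = 2^3·3! = 48.

the hyperoctahedral group B_3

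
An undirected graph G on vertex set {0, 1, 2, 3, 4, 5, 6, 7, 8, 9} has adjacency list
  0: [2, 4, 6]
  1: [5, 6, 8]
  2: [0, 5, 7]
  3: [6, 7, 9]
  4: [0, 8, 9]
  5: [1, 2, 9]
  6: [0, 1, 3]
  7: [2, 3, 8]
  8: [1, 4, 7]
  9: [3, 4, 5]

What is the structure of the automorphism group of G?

the symmetric group S_5

G is 3-regular on 10 vertices with no triangles and no 4-cycles (girth 5): this is the Petersen graph. It is a classical fact that the Petersen graph has automorphism group S_5 (order 120), arising from its description as the Kneser graph K(5,2).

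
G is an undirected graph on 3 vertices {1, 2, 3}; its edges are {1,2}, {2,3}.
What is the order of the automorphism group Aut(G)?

The degree sequence is [1, 2, 1]; the two degree-1 vertices 1 and 3 are the ends of a path, so G = P_3. The only nontrivial automorphism of a path is the end-to-end reflection, so Aut(G) ≅ Z_2.

2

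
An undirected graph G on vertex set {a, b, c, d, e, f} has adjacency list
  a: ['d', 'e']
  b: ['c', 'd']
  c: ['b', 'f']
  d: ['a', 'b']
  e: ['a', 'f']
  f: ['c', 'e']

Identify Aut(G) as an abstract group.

G is 2-regular and connected on 6 vertices, i.e. the cycle C_6. The automorphisms of the 6-cycle are exactly the symmetries of a regular 6-gon: the dihedral group D_6, |D_6| = 12.

D_6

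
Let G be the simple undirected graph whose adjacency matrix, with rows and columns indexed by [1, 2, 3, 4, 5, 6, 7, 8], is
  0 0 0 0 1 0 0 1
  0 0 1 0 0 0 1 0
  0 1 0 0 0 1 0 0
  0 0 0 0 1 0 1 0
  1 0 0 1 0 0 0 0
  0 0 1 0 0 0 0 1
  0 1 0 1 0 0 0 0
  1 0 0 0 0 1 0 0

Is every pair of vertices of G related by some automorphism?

Every vertex has degree 2 and the graph is connected, so G is the 8-cycle C_8. C_8 has 8 rotations and 8 reflections, so Aut(C_8) ≅ D_8 of order 16. Under this action every vertex can be carried to every other, so G is vertex-transitive.

Yes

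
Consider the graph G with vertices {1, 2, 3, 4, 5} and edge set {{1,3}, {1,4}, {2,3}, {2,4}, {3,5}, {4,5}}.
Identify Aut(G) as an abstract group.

S_2 × S_3

The vertices split by degree into {3, 4} (degree 3) and {1, 2, 5} (degree 2); every edge runs between the two parts, so G is the complete bipartite graph K_{2,3}. Automorphisms preserve the bipartition setwise (since the parts differ in size) and act as S_2 × S_3 within it; |Aut| = 12.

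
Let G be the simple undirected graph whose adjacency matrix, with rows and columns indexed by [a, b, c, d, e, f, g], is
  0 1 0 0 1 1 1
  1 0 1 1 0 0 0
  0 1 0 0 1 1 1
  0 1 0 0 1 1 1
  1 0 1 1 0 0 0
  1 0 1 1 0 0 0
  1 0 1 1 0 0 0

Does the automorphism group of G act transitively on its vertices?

Automorphisms preserve degree, but G has vertices of degree 3 and vertices of degree 4; no automorphism maps one to the other, so G is not vertex-transitive.

No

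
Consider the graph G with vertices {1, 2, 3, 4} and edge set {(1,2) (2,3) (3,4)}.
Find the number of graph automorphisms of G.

2

The degree sequence is [1, 2, 2, 1]; the two degree-1 vertices 1 and 4 are the ends of a path, so G = P_4. A path has exactly one nontrivial symmetry — reversal — giving Aut(G) of order 2.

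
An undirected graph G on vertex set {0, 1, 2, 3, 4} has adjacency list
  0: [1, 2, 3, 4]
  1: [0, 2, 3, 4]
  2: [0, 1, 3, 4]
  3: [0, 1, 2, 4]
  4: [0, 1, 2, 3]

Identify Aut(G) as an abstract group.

All 5 vertices are pairwise adjacent: G = K_5. Every bijection on the vertex set is an automorphism of K_5; hence Aut(K_5) ≅ S_5, order 120.

S_5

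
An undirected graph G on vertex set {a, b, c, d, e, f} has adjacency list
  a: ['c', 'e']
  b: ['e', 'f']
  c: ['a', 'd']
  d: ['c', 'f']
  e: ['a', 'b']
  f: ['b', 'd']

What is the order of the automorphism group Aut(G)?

12

G is 2-regular and connected on 6 vertices, i.e. the cycle C_6. C_6 has 6 rotations and 6 reflections, so Aut(C_6) ≅ D_6 of order 12.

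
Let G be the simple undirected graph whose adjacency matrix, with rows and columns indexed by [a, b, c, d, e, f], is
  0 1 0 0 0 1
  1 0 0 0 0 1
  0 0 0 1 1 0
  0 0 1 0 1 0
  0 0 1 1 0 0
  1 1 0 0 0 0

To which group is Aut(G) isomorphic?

G has two connected components, {a, b, f} and {c, d, e}; each is 2-regular, so G = C_3 ⊔ C_3. Aut of a disjoint union of two copies of C_3 is the wreath product D_3 ≀ Z_2, of order 2·6² = 72.

(D_3 × D_3) ⋊ Z_2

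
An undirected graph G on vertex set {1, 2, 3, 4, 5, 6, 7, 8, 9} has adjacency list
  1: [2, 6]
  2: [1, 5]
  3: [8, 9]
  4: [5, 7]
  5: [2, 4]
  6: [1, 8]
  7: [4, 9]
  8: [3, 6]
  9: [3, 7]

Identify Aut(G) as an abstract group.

Every vertex has degree 2 and the graph is connected, so G is the 9-cycle C_9. C_9 has 9 rotations and 9 reflections, so Aut(C_9) ≅ D_9 of order 18.

the dihedral group of order 18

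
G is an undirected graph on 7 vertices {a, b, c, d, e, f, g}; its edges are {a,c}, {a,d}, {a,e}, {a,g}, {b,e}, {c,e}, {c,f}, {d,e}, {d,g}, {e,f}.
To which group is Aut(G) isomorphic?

The degree sequence is [4, 1, 3, 3, 5, 2, 2]. Checking the degree-preserving permutations of the vertex set shows that none except the identity preserves every edge, so Aut(G) is trivial.

the trivial group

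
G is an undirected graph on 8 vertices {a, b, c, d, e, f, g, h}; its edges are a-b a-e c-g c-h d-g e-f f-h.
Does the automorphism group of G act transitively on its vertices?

No

Automorphisms preserve degree, but G has vertices of degree 1 and vertices of degree 2; no automorphism maps one to the other, so G is not vertex-transitive.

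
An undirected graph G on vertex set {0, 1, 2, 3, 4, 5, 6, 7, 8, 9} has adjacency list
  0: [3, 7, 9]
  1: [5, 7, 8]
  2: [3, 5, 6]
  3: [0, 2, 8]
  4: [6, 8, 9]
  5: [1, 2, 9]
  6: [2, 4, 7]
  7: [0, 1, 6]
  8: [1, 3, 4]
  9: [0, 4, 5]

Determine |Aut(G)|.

120

G is 3-regular on 10 vertices with no triangles and no 4-cycles (girth 5): this is the Petersen graph. Viewing the Petersen graph as the Kneser graph K(5,2) — vertices are 2-subsets of {1,…,5}, edges join disjoint pairs — its automorphisms are exactly the permutations of the 5-element set, so Aut ≅ S_5 of order 120.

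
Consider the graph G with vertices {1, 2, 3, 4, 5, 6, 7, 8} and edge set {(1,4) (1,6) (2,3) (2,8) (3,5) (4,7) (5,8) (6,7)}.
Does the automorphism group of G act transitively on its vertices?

Yes

G has two connected components, {1, 4, 6, 7} and {2, 3, 5, 8}; each is 2-regular, so G = C_4 ⊔ C_4. Aut of a disjoint union of two copies of C_4 is the wreath product D_4 ≀ Z_2, of order 2·8² = 128. Under this action every vertex can be carried to every other, so G is vertex-transitive.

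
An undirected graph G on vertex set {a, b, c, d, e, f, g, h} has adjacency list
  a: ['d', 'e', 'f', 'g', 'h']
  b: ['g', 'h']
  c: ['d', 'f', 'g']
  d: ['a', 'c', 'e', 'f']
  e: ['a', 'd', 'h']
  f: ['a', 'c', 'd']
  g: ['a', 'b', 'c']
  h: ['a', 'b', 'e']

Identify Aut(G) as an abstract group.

the trivial group

The degree sequence is [5, 2, 3, 4, 3, 3, 3, 3]. Checking the degree-preserving permutations of the vertex set shows that none except the identity preserves every edge, so Aut(G) is trivial.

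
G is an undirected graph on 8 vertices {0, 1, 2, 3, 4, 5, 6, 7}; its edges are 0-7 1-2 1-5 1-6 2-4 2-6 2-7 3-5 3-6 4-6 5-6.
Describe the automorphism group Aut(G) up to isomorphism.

1

Degrees alone do not determine every vertex (e.g. 1 and 5 both have degree 3), but their neighbour-degree multisets differ: N(1) has degrees [3, 4, 5] while N(5) has degrees [2, 3, 5]. Repeating this refinement separates all vertices, so the only automorphism is the identity.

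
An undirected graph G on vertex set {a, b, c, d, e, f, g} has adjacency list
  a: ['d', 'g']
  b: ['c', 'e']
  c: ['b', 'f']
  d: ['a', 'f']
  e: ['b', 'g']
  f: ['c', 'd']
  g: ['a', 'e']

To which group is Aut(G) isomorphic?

G is 2-regular and connected on 7 vertices, i.e. the cycle C_7. The automorphisms of the 7-cycle are exactly the symmetries of a regular 7-gon: the dihedral group D_7, |D_7| = 14.

the dihedral group of order 14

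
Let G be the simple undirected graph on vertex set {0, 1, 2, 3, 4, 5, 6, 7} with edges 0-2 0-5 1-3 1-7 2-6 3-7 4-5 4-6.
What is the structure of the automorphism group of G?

G has two connected components, {0, 2, 4, 5, 6} and {1, 3, 7}; each is 2-regular, so G = C_5 ⊔ C_3. The components are non-isomorphic (different sizes), so Aut(G) = Aut(C_5) × Aut(C_3) = D_5 × D_3 of order 10·6 = 60.

D_5 × D_3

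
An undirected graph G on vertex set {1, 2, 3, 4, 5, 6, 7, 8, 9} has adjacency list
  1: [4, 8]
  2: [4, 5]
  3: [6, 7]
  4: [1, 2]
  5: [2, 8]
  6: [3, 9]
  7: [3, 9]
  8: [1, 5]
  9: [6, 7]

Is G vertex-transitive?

No

G has two connected components, {1, 2, 4, 5, 8} and {3, 6, 7, 9}; each is 2-regular, so G = C_5 ⊔ C_4. The orbit of 1 under Aut(G) is {1, 2, 4, 5, 8}, which does not contain 3, so G is not vertex-transitive.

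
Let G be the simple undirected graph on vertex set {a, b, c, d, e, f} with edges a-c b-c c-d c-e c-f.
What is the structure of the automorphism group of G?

Vertex c has degree 5 and every other vertex has degree 1, so G is the star K_{1,5} with centre c. Any automorphism fixes the centre and permutes the 5 leaves freely, so Aut(G) ≅ S_5 of order 5! = 120.

S_5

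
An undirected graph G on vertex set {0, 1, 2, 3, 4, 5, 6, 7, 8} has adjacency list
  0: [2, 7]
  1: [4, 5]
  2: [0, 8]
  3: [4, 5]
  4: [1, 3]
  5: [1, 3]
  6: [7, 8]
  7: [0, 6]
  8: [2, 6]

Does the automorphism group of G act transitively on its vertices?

G has two connected components, {0, 2, 6, 7, 8} and {1, 3, 4, 5}; each is 2-regular, so G = C_5 ⊔ C_4. The orbit of 0 under Aut(G) is {0, 2, 6, 7, 8}, which does not contain 1, so G is not vertex-transitive.

No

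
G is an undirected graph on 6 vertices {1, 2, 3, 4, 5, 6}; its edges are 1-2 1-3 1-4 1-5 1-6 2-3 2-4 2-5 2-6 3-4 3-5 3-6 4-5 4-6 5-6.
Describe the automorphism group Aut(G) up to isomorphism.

the symmetric group on 6 letters

Every vertex has degree 5, so G is the complete graph K_6. Every bijection on the vertex set is an automorphism of K_6; hence Aut(K_6) ≅ S_6, order 720.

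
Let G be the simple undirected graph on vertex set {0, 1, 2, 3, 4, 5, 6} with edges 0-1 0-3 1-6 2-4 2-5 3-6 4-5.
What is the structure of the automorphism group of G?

D_4 × D_3

G has two connected components, {0, 1, 3, 6} and {2, 4, 5}; each is 2-regular, so G = C_4 ⊔ C_3. No automorphism exchanges components of different sizes, hence Aut(G) is the direct product D_4 × D_3, order 48.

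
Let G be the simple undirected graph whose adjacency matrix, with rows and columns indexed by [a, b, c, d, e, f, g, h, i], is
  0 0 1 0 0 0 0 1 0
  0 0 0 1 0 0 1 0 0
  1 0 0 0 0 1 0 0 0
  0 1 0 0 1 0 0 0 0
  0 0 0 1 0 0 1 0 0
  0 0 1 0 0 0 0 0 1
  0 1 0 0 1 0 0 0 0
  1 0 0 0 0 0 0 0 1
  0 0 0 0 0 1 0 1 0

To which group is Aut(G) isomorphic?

G has two connected components, {a, c, f, h, i} and {b, d, e, g}; each is 2-regular, so G = C_5 ⊔ C_4. The components are non-isomorphic (different sizes), so Aut(G) = Aut(C_5) × Aut(C_4) = D_5 × D_4 of order 10·8 = 80.

D_5 × D_4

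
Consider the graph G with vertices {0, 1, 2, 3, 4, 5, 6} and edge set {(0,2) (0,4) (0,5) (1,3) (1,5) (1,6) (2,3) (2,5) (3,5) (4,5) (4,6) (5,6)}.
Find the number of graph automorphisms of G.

Vertex 5 is the unique vertex of degree 6; the remaining 6 vertices each have degree 3 and induce a cycle, so G is the wheel on 7 vertices with hub 5. With the hub fixed, the remaining symmetry is that of the rim cycle C_6, giving the dihedral group D_6.

12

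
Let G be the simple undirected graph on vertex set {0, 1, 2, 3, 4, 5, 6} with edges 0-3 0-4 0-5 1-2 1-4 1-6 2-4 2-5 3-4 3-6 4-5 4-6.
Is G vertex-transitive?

No

Vertex 4 is the only vertex of degree 6, so every automorphism fixes it; G is not vertex-transitive.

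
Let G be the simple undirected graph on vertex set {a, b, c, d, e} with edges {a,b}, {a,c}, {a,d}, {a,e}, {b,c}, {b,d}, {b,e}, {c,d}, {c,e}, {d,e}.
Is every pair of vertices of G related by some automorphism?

Yes

Every vertex has degree 4, so G is the complete graph K_5. Any permutation of the 5 vertices preserves K_5, so Aut(K_5) = S_5 of order 5! = 120. Under this action every vertex can be carried to every other, so G is vertex-transitive.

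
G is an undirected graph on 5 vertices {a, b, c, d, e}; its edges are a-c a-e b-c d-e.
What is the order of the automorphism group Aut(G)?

2

The degree sequence is [2, 1, 2, 1, 2]; the two degree-1 vertices b and d are the ends of a path, so G = P_5. A path has exactly one nontrivial symmetry — reversal — giving Aut(G) of order 2.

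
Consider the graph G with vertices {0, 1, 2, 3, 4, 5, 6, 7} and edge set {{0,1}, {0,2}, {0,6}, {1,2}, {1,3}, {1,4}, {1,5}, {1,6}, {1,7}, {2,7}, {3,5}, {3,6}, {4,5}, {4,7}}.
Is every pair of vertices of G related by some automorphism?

Vertex 1 is the only vertex of degree 7, so every automorphism fixes it; G is not vertex-transitive.

No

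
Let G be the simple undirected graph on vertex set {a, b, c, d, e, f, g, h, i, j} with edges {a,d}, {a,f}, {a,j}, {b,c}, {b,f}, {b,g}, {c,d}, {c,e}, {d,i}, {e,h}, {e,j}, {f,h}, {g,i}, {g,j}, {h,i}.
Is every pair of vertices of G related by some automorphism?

Yes

G is 3-regular on 10 vertices with no triangles and no 4-cycles (girth 5): this is the Petersen graph. It is a classical fact that the Petersen graph has automorphism group S_5 (order 120), arising from its description as the Kneser graph K(5,2). Under this action every vertex can be carried to every other, so G is vertex-transitive.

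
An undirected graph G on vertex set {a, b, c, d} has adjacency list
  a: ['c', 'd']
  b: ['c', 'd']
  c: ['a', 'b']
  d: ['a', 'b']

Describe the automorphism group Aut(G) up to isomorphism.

D_4

Every vertex has degree 2 and the graph is connected, so G is the 4-cycle C_4. The automorphisms of the 4-cycle are exactly the symmetries of a regular 4-gon: the dihedral group D_4, |D_4| = 8.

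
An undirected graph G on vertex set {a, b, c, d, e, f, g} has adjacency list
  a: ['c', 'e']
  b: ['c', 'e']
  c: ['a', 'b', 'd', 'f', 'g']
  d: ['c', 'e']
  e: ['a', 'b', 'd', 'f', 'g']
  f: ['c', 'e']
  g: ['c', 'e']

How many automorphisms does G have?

The vertices split by degree into {c, e} (degree 5) and {a, b, d, f, g} (degree 2); every edge runs between the two parts, so G is the complete bipartite graph K_{2,5}. The parts have unequal sizes, so no automorphism swaps them; each part is permuted independently, giving S_2 × S_5 of order 2!·5! = 240.

240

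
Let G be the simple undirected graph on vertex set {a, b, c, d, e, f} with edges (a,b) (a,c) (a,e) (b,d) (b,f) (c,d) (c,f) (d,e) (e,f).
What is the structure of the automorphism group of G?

G is 3-regular and bipartite with parts {a, d, f} and {b, c, e} (each part is independent and every cross-pair is an edge), so G = K_{3,3}. Aut(K_{3,3}) is the wreath product S_3 ≀ Z_2: permute within each part, then optionally swap the parts; |Aut| = 2·(3!)² = 72.

(S_3 × S_3) ⋊ Z_2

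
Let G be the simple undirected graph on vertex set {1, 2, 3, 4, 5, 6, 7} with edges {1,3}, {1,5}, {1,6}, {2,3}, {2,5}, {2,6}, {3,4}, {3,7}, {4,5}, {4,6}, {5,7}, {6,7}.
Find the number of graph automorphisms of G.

144

The vertices split by degree into {3, 5, 6} (degree 4) and {1, 2, 4, 7} (degree 3); every edge runs between the two parts, so G is the complete bipartite graph K_{3,4}. The parts have unequal sizes, so no automorphism swaps them; each part is permuted independently, giving S_3 × S_4 of order 3!·4! = 144.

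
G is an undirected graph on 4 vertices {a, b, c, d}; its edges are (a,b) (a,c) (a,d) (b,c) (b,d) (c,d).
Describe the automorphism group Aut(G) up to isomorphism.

Every vertex has degree 3, so G is the complete graph K_4. Every bijection on the vertex set is an automorphism of K_4; hence Aut(K_4) ≅ S_4, order 24.

S_4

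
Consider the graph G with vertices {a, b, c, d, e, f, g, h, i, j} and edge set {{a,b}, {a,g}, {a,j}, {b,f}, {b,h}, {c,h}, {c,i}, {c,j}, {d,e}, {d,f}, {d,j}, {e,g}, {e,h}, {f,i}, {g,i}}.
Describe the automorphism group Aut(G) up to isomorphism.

S_5

G is 3-regular on 10 vertices with no triangles and no 4-cycles (girth 5): this is the Petersen graph. It is a classical fact that the Petersen graph has automorphism group S_5 (order 120), arising from its description as the Kneser graph K(5,2).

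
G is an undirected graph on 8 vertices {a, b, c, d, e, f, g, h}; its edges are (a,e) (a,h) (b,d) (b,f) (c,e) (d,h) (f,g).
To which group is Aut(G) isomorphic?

The degree sequence is [2, 2, 1, 2, 2, 2, 1, 2]; the two degree-1 vertices c and g are the ends of a path, so G = P_8. The only nontrivial automorphism of a path is the end-to-end reflection, so Aut(G) ≅ Z_2.

the cyclic group of order 2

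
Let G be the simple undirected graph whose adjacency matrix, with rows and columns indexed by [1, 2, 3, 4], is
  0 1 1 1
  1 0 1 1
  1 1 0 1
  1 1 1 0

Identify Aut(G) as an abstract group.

S_4

Every vertex has degree 3, so G is the complete graph K_4. Any permutation of the 4 vertices preserves K_4, so Aut(K_4) = S_4 of order 4! = 24.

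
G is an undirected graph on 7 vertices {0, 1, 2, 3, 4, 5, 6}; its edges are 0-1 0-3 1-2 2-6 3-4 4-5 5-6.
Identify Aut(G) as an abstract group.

Every vertex has degree 2 and the graph is connected, so G is the 7-cycle C_7. C_7 has 7 rotations and 7 reflections, so Aut(C_7) ≅ D_7 of order 14.

the dihedral group of order 14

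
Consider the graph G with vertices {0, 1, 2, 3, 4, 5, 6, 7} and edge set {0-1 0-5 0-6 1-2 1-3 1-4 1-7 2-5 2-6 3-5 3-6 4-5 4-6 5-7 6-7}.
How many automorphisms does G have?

720

The vertices split by degree into {1, 5, 6} (degree 5) and {0, 2, 3, 4, 7} (degree 3); every edge runs between the two parts, so G is the complete bipartite graph K_{3,5}. The parts have unequal sizes, so no automorphism swaps them; each part is permuted independently, giving S_3 × S_5 of order 3!·5! = 720.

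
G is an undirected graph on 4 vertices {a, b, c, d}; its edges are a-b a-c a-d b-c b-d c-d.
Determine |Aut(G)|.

All 4 vertices are pairwise adjacent: G = K_4. Any permutation of the 4 vertices preserves K_4, so Aut(K_4) = S_4 of order 4! = 24.

24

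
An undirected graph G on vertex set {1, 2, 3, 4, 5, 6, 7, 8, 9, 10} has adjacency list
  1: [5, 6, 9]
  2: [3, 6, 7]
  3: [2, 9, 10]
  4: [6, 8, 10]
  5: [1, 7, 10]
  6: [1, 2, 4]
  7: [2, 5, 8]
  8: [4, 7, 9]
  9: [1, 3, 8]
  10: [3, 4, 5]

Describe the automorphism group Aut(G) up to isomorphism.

S_5

G is 3-regular on 10 vertices with no triangles and no 4-cycles (girth 5): this is the Petersen graph. It is a classical fact that the Petersen graph has automorphism group S_5 (order 120), arising from its description as the Kneser graph K(5,2).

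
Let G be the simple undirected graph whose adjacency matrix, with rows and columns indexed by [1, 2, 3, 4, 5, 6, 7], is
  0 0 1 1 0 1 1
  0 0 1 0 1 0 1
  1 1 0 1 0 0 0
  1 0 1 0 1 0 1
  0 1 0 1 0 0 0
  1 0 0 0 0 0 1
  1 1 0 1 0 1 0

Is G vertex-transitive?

Automorphisms preserve degree, but G has vertices of degree 2 and vertices of degree 4; no automorphism maps one to the other, so G is not vertex-transitive.

No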